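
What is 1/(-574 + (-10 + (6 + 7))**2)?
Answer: -1/565 ≈ -0.0017699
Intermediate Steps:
1/(-574 + (-10 + (6 + 7))**2) = 1/(-574 + (-10 + 13)**2) = 1/(-574 + 3**2) = 1/(-574 + 9) = 1/(-565) = -1/565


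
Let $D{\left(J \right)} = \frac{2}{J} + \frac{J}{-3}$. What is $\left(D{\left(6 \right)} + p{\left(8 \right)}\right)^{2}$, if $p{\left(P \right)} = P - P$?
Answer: $\frac{25}{9} \approx 2.7778$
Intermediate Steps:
$D{\left(J \right)} = \frac{2}{J} - \frac{J}{3}$ ($D{\left(J \right)} = \frac{2}{J} + J \left(- \frac{1}{3}\right) = \frac{2}{J} - \frac{J}{3}$)
$p{\left(P \right)} = 0$
$\left(D{\left(6 \right)} + p{\left(8 \right)}\right)^{2} = \left(\left(\frac{2}{6} - 2\right) + 0\right)^{2} = \left(\left(2 \cdot \frac{1}{6} - 2\right) + 0\right)^{2} = \left(\left(\frac{1}{3} - 2\right) + 0\right)^{2} = \left(- \frac{5}{3} + 0\right)^{2} = \left(- \frac{5}{3}\right)^{2} = \frac{25}{9}$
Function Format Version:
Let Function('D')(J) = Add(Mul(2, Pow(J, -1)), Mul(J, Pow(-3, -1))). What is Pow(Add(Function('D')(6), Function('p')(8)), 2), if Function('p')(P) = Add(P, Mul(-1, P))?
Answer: Rational(25, 9) ≈ 2.7778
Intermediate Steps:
Function('D')(J) = Add(Mul(2, Pow(J, -1)), Mul(Rational(-1, 3), J)) (Function('D')(J) = Add(Mul(2, Pow(J, -1)), Mul(J, Rational(-1, 3))) = Add(Mul(2, Pow(J, -1)), Mul(Rational(-1, 3), J)))
Function('p')(P) = 0
Pow(Add(Function('D')(6), Function('p')(8)), 2) = Pow(Add(Add(Mul(2, Pow(6, -1)), Mul(Rational(-1, 3), 6)), 0), 2) = Pow(Add(Add(Mul(2, Rational(1, 6)), -2), 0), 2) = Pow(Add(Add(Rational(1, 3), -2), 0), 2) = Pow(Add(Rational(-5, 3), 0), 2) = Pow(Rational(-5, 3), 2) = Rational(25, 9)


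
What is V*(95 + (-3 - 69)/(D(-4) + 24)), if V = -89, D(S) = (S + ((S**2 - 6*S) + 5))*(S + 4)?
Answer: -8188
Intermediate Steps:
D(S) = (4 + S)*(5 + S**2 - 5*S) (D(S) = (S + (5 + S**2 - 6*S))*(4 + S) = (5 + S**2 - 5*S)*(4 + S) = (4 + S)*(5 + S**2 - 5*S))
V*(95 + (-3 - 69)/(D(-4) + 24)) = -89*(95 + (-3 - 69)/((20 + (-4)**3 - 1*(-4)**2 - 15*(-4)) + 24)) = -89*(95 - 72/((20 - 64 - 1*16 + 60) + 24)) = -89*(95 - 72/((20 - 64 - 16 + 60) + 24)) = -89*(95 - 72/(0 + 24)) = -89*(95 - 72/24) = -89*(95 - 72*1/24) = -89*(95 - 3) = -89*92 = -8188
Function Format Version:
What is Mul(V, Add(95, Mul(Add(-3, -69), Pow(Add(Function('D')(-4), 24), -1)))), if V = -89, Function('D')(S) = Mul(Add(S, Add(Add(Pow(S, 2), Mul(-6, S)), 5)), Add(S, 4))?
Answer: -8188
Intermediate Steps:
Function('D')(S) = Mul(Add(4, S), Add(5, Pow(S, 2), Mul(-5, S))) (Function('D')(S) = Mul(Add(S, Add(5, Pow(S, 2), Mul(-6, S))), Add(4, S)) = Mul(Add(5, Pow(S, 2), Mul(-5, S)), Add(4, S)) = Mul(Add(4, S), Add(5, Pow(S, 2), Mul(-5, S))))
Mul(V, Add(95, Mul(Add(-3, -69), Pow(Add(Function('D')(-4), 24), -1)))) = Mul(-89, Add(95, Mul(Add(-3, -69), Pow(Add(Add(20, Pow(-4, 3), Mul(-1, Pow(-4, 2)), Mul(-15, -4)), 24), -1)))) = Mul(-89, Add(95, Mul(-72, Pow(Add(Add(20, -64, Mul(-1, 16), 60), 24), -1)))) = Mul(-89, Add(95, Mul(-72, Pow(Add(Add(20, -64, -16, 60), 24), -1)))) = Mul(-89, Add(95, Mul(-72, Pow(Add(0, 24), -1)))) = Mul(-89, Add(95, Mul(-72, Pow(24, -1)))) = Mul(-89, Add(95, Mul(-72, Rational(1, 24)))) = Mul(-89, Add(95, -3)) = Mul(-89, 92) = -8188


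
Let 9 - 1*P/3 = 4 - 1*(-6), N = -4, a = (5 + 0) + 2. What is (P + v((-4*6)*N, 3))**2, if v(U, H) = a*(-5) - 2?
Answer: 1600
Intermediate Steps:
a = 7 (a = 5 + 2 = 7)
v(U, H) = -37 (v(U, H) = 7*(-5) - 2 = -35 - 2 = -37)
P = -3 (P = 27 - 3*(4 - 1*(-6)) = 27 - 3*(4 + 6) = 27 - 3*10 = 27 - 30 = -3)
(P + v((-4*6)*N, 3))**2 = (-3 - 37)**2 = (-40)**2 = 1600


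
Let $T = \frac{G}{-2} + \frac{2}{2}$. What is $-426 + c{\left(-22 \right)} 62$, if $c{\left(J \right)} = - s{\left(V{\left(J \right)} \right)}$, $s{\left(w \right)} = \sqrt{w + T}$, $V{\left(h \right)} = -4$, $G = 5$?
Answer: $-426 - 31 i \sqrt{22} \approx -426.0 - 145.4 i$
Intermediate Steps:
$T = - \frac{3}{2}$ ($T = \frac{5}{-2} + \frac{2}{2} = 5 \left(- \frac{1}{2}\right) + 2 \cdot \frac{1}{2} = - \frac{5}{2} + 1 = - \frac{3}{2} \approx -1.5$)
$s{\left(w \right)} = \sqrt{- \frac{3}{2} + w}$ ($s{\left(w \right)} = \sqrt{w - \frac{3}{2}} = \sqrt{- \frac{3}{2} + w}$)
$c{\left(J \right)} = - \frac{i \sqrt{22}}{2}$ ($c{\left(J \right)} = - \frac{\sqrt{-6 + 4 \left(-4\right)}}{2} = - \frac{\sqrt{-6 - 16}}{2} = - \frac{\sqrt{-22}}{2} = - \frac{i \sqrt{22}}{2}$)
$-426 + c{\left(-22 \right)} 62 = -426 + - \frac{i \sqrt{22}}{2} \cdot 62 = -426 - 31 i \sqrt{22}$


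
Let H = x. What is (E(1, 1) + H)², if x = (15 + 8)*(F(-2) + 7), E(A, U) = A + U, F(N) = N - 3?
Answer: 2304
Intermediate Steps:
F(N) = -3 + N
x = 46 (x = (15 + 8)*((-3 - 2) + 7) = 23*(-5 + 7) = 23*2 = 46)
H = 46
(E(1, 1) + H)² = ((1 + 1) + 46)² = (2 + 46)² = 48² = 2304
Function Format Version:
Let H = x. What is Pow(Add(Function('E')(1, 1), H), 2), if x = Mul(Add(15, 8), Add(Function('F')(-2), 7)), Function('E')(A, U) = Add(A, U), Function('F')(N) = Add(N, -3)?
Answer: 2304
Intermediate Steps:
Function('F')(N) = Add(-3, N)
x = 46 (x = Mul(Add(15, 8), Add(Add(-3, -2), 7)) = Mul(23, Add(-5, 7)) = Mul(23, 2) = 46)
H = 46
Pow(Add(Function('E')(1, 1), H), 2) = Pow(Add(Add(1, 1), 46), 2) = Pow(Add(2, 46), 2) = Pow(48, 2) = 2304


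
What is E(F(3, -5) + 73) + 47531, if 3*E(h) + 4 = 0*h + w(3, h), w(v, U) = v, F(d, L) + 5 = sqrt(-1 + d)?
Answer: 142592/3 ≈ 47531.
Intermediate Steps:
F(d, L) = -5 + sqrt(-1 + d)
E(h) = -1/3 (E(h) = -4/3 + (0*h + 3)/3 = -4/3 + (0 + 3)/3 = -4/3 + (1/3)*3 = -4/3 + 1 = -1/3)
E(F(3, -5) + 73) + 47531 = -1/3 + 47531 = 142592/3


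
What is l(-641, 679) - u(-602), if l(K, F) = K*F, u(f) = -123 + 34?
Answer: -435150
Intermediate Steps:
u(f) = -89
l(K, F) = F*K
l(-641, 679) - u(-602) = 679*(-641) - 1*(-89) = -435239 + 89 = -435150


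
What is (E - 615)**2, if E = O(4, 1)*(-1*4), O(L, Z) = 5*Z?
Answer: 403225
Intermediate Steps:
E = -20 (E = (5*1)*(-1*4) = 5*(-4) = -20)
(E - 615)**2 = (-20 - 615)**2 = (-635)**2 = 403225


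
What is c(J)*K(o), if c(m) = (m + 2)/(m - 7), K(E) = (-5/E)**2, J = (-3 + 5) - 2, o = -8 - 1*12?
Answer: -1/56 ≈ -0.017857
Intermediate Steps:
o = -20 (o = -8 - 12 = -20)
J = 0 (J = 2 - 2 = 0)
K(E) = 25/E**2
c(m) = (2 + m)/(-7 + m)
c(J)*K(o) = ((2 + 0)/(-7 + 0))*(25/(-20)**2) = (2/(-7))*(25*(1/400)) = -1/7*2*(1/16) = -2/7*1/16 = -1/56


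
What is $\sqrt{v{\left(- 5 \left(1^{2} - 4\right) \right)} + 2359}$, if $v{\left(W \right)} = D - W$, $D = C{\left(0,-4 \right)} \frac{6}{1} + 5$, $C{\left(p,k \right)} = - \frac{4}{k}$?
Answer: $\sqrt{2355} \approx 48.528$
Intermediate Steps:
$D = 11$ ($D = - \frac{4}{-4} \cdot \frac{6}{1} + 5 = \left(-4\right) \left(- \frac{1}{4}\right) 6 \cdot 1 + 5 = 1 \cdot 6 + 5 = 6 + 5 = 11$)
$v{\left(W \right)} = 11 - W$
$\sqrt{v{\left(- 5 \left(1^{2} - 4\right) \right)} + 2359} = \sqrt{\left(11 - - 5 \left(1^{2} - 4\right)\right) + 2359} = \sqrt{\left(11 - - 5 \left(1 - 4\right)\right) + 2359} = \sqrt{\left(11 - \left(-5\right) \left(-3\right)\right) + 2359} = \sqrt{\left(11 - 15\right) + 2359} = \sqrt{-4 + 2359} = \sqrt{2355}$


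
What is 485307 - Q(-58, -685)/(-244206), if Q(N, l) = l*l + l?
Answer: 6584186099/13567 ≈ 4.8531e+5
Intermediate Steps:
Q(N, l) = l + l² (Q(N, l) = l² + l = l + l²)
485307 - Q(-58, -685)/(-244206) = 485307 - (-685*(1 - 685))/(-244206) = 485307 - (-685*(-684))*(-1)/244206 = 485307 - 468540*(-1)/244206 = 485307 - 1*(-26030/13567) = 485307 + 26030/13567 = 6584186099/13567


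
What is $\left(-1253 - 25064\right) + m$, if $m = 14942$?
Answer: $-11375$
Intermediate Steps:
$\left(-1253 - 25064\right) + m = \left(-1253 - 25064\right) + 14942 = -26317 + 14942 = -11375$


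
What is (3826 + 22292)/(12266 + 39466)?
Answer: 1451/2874 ≈ 0.50487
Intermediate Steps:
(3826 + 22292)/(12266 + 39466) = 26118/51732 = 26118*(1/51732) = 1451/2874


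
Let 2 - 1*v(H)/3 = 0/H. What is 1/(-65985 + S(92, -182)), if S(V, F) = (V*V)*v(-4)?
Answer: -1/15201 ≈ -6.5785e-5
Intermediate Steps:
v(H) = 6 (v(H) = 6 - 0/H = 6 - 3*0 = 6 + 0 = 6)
S(V, F) = 6*V² (S(V, F) = (V*V)*6 = V²*6 = 6*V²)
1/(-65985 + S(92, -182)) = 1/(-65985 + 6*92²) = 1/(-65985 + 6*8464) = 1/(-65985 + 50784) = 1/(-15201) = -1/15201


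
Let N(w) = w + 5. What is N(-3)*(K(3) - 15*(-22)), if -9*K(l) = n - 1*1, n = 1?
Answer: 660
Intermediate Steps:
K(l) = 0 (K(l) = -(1 - 1*1)/9 = -(1 - 1)/9 = -⅑*0 = 0)
N(w) = 5 + w
N(-3)*(K(3) - 15*(-22)) = (5 - 3)*(0 - 15*(-22)) = 2*(0 + 330) = 2*330 = 660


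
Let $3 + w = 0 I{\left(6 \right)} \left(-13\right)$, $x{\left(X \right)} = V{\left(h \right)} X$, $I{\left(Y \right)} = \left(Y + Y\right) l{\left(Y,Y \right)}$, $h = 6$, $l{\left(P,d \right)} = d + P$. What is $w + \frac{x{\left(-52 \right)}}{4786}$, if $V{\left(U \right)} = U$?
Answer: $- \frac{7335}{2393} \approx -3.0652$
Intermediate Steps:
$l{\left(P,d \right)} = P + d$
$I{\left(Y \right)} = 4 Y^{2}$ ($I{\left(Y \right)} = \left(Y + Y\right) \left(Y + Y\right) = 2 Y 2 Y = 4 Y^{2}$)
$x{\left(X \right)} = 6 X$
$w = -3$ ($w = -3 + 0 \cdot 4 \cdot 6^{2} \left(-13\right) = -3 + 0 \cdot 4 \cdot 36 \left(-13\right) = -3 + 0 \cdot 144 \left(-13\right) = -3 + 0 \left(-13\right) = -3 + 0 = -3$)
$w + \frac{x{\left(-52 \right)}}{4786} = -3 + \frac{6 \left(-52\right)}{4786} = -3 - \frac{156}{2393} = - \frac{7335}{2393}$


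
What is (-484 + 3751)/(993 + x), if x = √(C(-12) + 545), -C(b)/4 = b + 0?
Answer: 3244131/985456 - 3267*√593/985456 ≈ 3.2113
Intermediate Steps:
C(b) = -4*b (C(b) = -4*(b + 0) = -4*b)
x = √593 (x = √(-4*(-12) + 545) = √(48 + 545) = √593 ≈ 24.352)
(-484 + 3751)/(993 + x) = (-484 + 3751)/(993 + √593) = 3267/(993 + √593)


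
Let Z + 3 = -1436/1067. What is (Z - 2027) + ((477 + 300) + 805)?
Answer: -479452/1067 ≈ -449.35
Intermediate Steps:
Z = -4637/1067 (Z = -3 - 1436/1067 = -4637/1067 ≈ -4.3458)
(Z - 2027) + ((477 + 300) + 805) = (-4637/1067 - 2027) + ((477 + 300) + 805) = -2167446/1067 + (777 + 805) = -2167446/1067 + 1582 = -479452/1067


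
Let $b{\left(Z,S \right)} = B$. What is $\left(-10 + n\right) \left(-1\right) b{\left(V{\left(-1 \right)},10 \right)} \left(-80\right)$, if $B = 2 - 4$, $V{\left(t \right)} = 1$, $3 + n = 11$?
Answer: $320$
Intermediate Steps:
$n = 8$ ($n = -3 + 11 = 8$)
$B = -2$
$b{\left(Z,S \right)} = -2$
$\left(-10 + n\right) \left(-1\right) b{\left(V{\left(-1 \right)},10 \right)} \left(-80\right) = \left(-10 + 8\right) \left(-1\right) \left(-2\right) \left(-80\right) = \left(-2\right) \left(-1\right) \left(-2\right) \left(-80\right) = 2 \left(-2\right) \left(-80\right) = \left(-4\right) \left(-80\right) = 320$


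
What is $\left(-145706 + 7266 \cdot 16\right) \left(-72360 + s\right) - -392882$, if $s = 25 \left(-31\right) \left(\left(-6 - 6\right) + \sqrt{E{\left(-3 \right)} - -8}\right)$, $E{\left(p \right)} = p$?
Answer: $1857509882 + 22823750 \sqrt{5} \approx 1.9085 \cdot 10^{9}$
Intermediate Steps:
$s = 9300 - 775 \sqrt{5}$ ($s = 25 \left(-31\right) \left(\left(-6 - 6\right) + \sqrt{-3 - -8}\right) = - 775 \left(-12 + \sqrt{-3 + 8}\right) = - 775 \left(-12 + \sqrt{5}\right) = 9300 - 775 \sqrt{5} \approx 7567.0$)
$\left(-145706 + 7266 \cdot 16\right) \left(-72360 + s\right) - -392882 = \left(-145706 + 7266 \cdot 16\right) \left(-72360 + \left(9300 - 775 \sqrt{5}\right)\right) - -392882 = \left(-145706 + 116256\right) \left(-63060 - 775 \sqrt{5}\right) + 392882 = - 29450 \left(-63060 - 775 \sqrt{5}\right) + 392882 = \left(1857117000 + 22823750 \sqrt{5}\right) + 392882 = 1857509882 + 22823750 \sqrt{5}$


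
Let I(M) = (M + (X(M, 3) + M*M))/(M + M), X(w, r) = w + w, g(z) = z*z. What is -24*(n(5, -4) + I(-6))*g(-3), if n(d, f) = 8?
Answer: -1404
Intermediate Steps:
g(z) = z²
X(w, r) = 2*w
I(M) = (M² + 3*M)/(2*M) (I(M) = (M + (2*M + M*M))/(M + M) = (M + (2*M + M²))/((2*M)) = (M + (M² + 2*M))*(1/(2*M)) = (M² + 3*M)*(1/(2*M)) = (M² + 3*M)/(2*M))
-24*(n(5, -4) + I(-6))*g(-3) = -24*(8 + (3/2 + (½)*(-6)))*(-3)² = -24*(8 + (3/2 - 3))*9 = -24*(8 - 3/2)*9 = -156*9 = -24*117/2 = -1404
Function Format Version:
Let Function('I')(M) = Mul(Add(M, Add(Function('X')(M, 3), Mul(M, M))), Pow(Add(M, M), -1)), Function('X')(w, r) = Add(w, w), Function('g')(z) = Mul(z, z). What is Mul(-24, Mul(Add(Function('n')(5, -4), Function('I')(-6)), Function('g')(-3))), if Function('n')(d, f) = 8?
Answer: -1404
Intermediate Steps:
Function('g')(z) = Pow(z, 2)
Function('X')(w, r) = Mul(2, w)
Function('I')(M) = Mul(Rational(1, 2), Pow(M, -1), Add(Pow(M, 2), Mul(3, M))) (Function('I')(M) = Mul(Add(M, Add(Mul(2, M), Mul(M, M))), Pow(Add(M, M), -1)) = Mul(Add(M, Add(Mul(2, M), Pow(M, 2))), Pow(Mul(2, M), -1)) = Mul(Add(M, Add(Pow(M, 2), Mul(2, M))), Mul(Rational(1, 2), Pow(M, -1))) = Mul(Add(Pow(M, 2), Mul(3, M)), Mul(Rational(1, 2), Pow(M, -1))) = Mul(Rational(1, 2), Pow(M, -1), Add(Pow(M, 2), Mul(3, M))))
Mul(-24, Mul(Add(Function('n')(5, -4), Function('I')(-6)), Function('g')(-3))) = Mul(-24, Mul(Add(8, Add(Rational(3, 2), Mul(Rational(1, 2), -6))), Pow(-3, 2))) = Mul(-24, Mul(Add(8, Add(Rational(3, 2), -3)), 9)) = Mul(-24, Mul(Add(8, Rational(-3, 2)), 9)) = Mul(-24, Mul(Rational(13, 2), 9)) = Mul(-24, Rational(117, 2)) = -1404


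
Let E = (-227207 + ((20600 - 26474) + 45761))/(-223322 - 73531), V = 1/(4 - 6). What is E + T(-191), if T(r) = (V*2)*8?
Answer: -729168/98951 ≈ -7.3690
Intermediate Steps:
V = -1/2 (V = 1/(-2) = -1/2 ≈ -0.50000)
T(r) = -8 (T(r) = -1/2*2*8 = -1*8 = -8)
E = 62440/98951 (E = (-227207 + (-5874 + 45761))/(-296853) = (-227207 + 39887)*(-1/296853) = -187320*(-1/296853) = 62440/98951 ≈ 0.63102)
E + T(-191) = 62440/98951 - 8 = -729168/98951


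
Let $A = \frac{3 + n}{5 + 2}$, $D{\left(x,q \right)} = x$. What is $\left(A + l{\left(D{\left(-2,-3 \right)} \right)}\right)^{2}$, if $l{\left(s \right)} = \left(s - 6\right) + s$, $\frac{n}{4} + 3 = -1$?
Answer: $\frac{6889}{49} \approx 140.59$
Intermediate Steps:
$n = -16$ ($n = -12 + 4 \left(-1\right) = -12 - 4 = -16$)
$l{\left(s \right)} = -6 + 2 s$ ($l{\left(s \right)} = \left(s - 6\right) + s = \left(-6 + s\right) + s = -6 + 2 s$)
$A = - \frac{13}{7}$ ($A = \frac{3 - 16}{5 + 2} = - \frac{13}{7} \approx -1.8571$)
$\left(A + l{\left(D{\left(-2,-3 \right)} \right)}\right)^{2} = \left(- \frac{13}{7} + \left(-6 + 2 \left(-2\right)\right)\right)^{2} = \left(- \frac{13}{7} - 10\right)^{2} = \left(- \frac{83}{7}\right)^{2} = \frac{6889}{49}$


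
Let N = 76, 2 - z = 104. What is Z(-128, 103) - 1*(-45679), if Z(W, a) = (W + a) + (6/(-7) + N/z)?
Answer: 16297906/357 ≈ 45652.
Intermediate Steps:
z = -102 (z = 2 - 1*104 = 2 - 104 = -102)
Z(W, a) = -572/357 + W + a (Z(W, a) = (W + a) + (6/(-7) + 76/(-102)) = (W + a) + (6*(-⅐) + 76*(-1/102)) = (W + a) + (-6/7 - 38/51) = (W + a) - 572/357 = -572/357 + W + a)
Z(-128, 103) - 1*(-45679) = (-572/357 - 128 + 103) - 1*(-45679) = -9497/357 + 45679 = 16297906/357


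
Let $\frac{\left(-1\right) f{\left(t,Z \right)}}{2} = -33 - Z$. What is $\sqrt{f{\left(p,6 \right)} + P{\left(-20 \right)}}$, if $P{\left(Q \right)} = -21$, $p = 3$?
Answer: $\sqrt{57} \approx 7.5498$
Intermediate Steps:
$f{\left(t,Z \right)} = 66 + 2 Z$ ($f{\left(t,Z \right)} = - 2 \left(-33 - Z\right) = 66 + 2 Z$)
$\sqrt{f{\left(p,6 \right)} + P{\left(-20 \right)}} = \sqrt{\left(66 + 2 \cdot 6\right) - 21} = \sqrt{\left(66 + 12\right) - 21} = \sqrt{78 - 21} = \sqrt{57}$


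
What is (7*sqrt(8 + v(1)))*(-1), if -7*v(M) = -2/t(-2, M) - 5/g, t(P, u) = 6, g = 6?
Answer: -49*sqrt(6)/6 ≈ -20.004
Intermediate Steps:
v(M) = 1/6 (v(M) = -(-2/6 - 5/6)/7 = -(-2*1/6 - 5*1/6)/7 = -(-1/3 - 5/6)/7 = -1/7*(-7/6) = 1/6)
(7*sqrt(8 + v(1)))*(-1) = (7*sqrt(8 + 1/6))*(-1) = (7*sqrt(49/6))*(-1) = (7*(7*sqrt(6)/6))*(-1) = (49*sqrt(6)/6)*(-1) = -49*sqrt(6)/6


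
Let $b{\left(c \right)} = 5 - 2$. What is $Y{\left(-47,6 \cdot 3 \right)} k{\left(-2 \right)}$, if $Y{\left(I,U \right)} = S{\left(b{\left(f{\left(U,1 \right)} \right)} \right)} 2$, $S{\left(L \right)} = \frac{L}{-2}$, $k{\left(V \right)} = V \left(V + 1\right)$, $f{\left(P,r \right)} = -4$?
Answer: $-6$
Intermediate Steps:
$b{\left(c \right)} = 3$ ($b{\left(c \right)} = 5 - 2 = 3$)
$k{\left(V \right)} = V \left(1 + V\right)$
$S{\left(L \right)} = - \frac{L}{2}$ ($S{\left(L \right)} = L \left(- \frac{1}{2}\right) = - \frac{L}{2}$)
$Y{\left(I,U \right)} = -3$ ($Y{\left(I,U \right)} = \left(- \frac{1}{2}\right) 3 \cdot 2 = \left(- \frac{3}{2}\right) 2 = -3$)
$Y{\left(-47,6 \cdot 3 \right)} k{\left(-2 \right)} = - 3 \left(- 2 \left(1 - 2\right)\right) = - 3 \left(\left(-2\right) \left(-1\right)\right) = \left(-3\right) 2 = -6$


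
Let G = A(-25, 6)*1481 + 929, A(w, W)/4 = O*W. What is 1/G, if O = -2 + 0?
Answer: -1/70159 ≈ -1.4253e-5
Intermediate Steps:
O = -2
A(w, W) = -8*W (A(w, W) = 4*(-2*W) = -8*W)
G = -70159 (G = -8*6*1481 + 929 = -48*1481 + 929 = -71088 + 929 = -70159)
1/G = 1/(-70159) = -1/70159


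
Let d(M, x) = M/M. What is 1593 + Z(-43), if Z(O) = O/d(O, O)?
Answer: 1550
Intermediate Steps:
d(M, x) = 1
Z(O) = O (Z(O) = O/1 = O*1 = O)
1593 + Z(-43) = 1593 - 43 = 1550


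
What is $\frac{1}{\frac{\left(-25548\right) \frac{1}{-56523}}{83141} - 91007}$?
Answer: $- \frac{1566459581}{142558787079551} \approx -1.0988 \cdot 10^{-5}$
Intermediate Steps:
$\frac{1}{\frac{\left(-25548\right) \frac{1}{-56523}}{83141} - 91007} = \frac{1}{\left(-25548\right) \left(- \frac{1}{56523}\right) \frac{1}{83141} - 91007} = \frac{1}{\frac{8516}{18841} \cdot \frac{1}{83141} - 91007} = \frac{1}{\frac{8516}{1566459581} - 91007} = \frac{1}{- \frac{142558787079551}{1566459581}} = - \frac{1566459581}{142558787079551}$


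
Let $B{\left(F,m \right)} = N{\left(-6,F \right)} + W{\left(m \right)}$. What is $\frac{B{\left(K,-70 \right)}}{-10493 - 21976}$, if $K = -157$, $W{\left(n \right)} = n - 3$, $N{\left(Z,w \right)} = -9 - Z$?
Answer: $\frac{76}{32469} \approx 0.0023407$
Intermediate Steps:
$W{\left(n \right)} = -3 + n$ ($W{\left(n \right)} = n - 3 = -3 + n$)
$B{\left(F,m \right)} = -6 + m$ ($B{\left(F,m \right)} = \left(-9 - -6\right) + \left(-3 + m\right) = \left(-9 + 6\right) + \left(-3 + m\right) = -3 + \left(-3 + m\right) = -6 + m$)
$\frac{B{\left(K,-70 \right)}}{-10493 - 21976} = \frac{-6 - 70}{-10493 - 21976} = - \frac{76}{-10493 - 21976} = - \frac{76}{-32469} = \left(-76\right) \left(- \frac{1}{32469}\right) = \frac{76}{32469}$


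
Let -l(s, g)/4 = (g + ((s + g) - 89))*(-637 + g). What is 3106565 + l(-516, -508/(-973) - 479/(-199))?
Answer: 59497815402041565/37491415129 ≈ 1.5870e+6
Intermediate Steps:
l(s, g) = -4*(-637 + g)*(-89 + s + 2*g) (l(s, g) = -4*(g + ((s + g) - 89))*(-637 + g) = -4*(g + ((g + s) - 89))*(-637 + g) = -4*(g + (-89 + g + s))*(-637 + g) = -4*(-89 + s + 2*g)*(-637 + g) = -4*(-637 + g)*(-89 + s + 2*g))
3106565 + l(-516, -508/(-973) - 479/(-199)) = 3106565 + (-226772 - 8*(-508/(-973) - 479/(-199))² + 2548*(-516) + 5452*(-508/(-973) - 479/(-199)) - 4*(-508/(-973) - 479/(-199))*(-516)) = 3106565 + (-226772 - 8*(-508*(-1/973) - 479*(-1/199))² - 1314768 + 5452*(-508*(-1/973) - 479*(-1/199)) - 4*(-508*(-1/973) - 479*(-1/199))*(-516)) = 3106565 + (-226772 - 8*(508/973 + 479/199)² - 1314768 + 5452*(508/973 + 479/199) - 4*(508/973 + 479/199)*(-516)) = 3106565 + (-226772 - 8*(567159/193627)² - 1314768 + 5452*(567159/193627) - 4*567159/193627*(-516)) = 3106565 + (-226772 - 8*321669331281/37491415129 - 1314768 + 3092150868/193627 + 1170616176/193627) = 3106565 + (-226772 - 2573354650248/37491415129 - 1314768 + 3092150868/193627 + 1170616176/193627) = 3106565 - 56971702638180320/37491415129 = 59497815402041565/37491415129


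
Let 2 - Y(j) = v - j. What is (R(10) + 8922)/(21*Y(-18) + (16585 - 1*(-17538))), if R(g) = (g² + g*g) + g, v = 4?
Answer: 9132/33703 ≈ 0.27096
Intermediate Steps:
Y(j) = -2 + j (Y(j) = 2 - (4 - j) = 2 + (-4 + j) = -2 + j)
R(g) = g + 2*g² (R(g) = (g² + g²) + g = 2*g² + g = g + 2*g²)
(R(10) + 8922)/(21*Y(-18) + (16585 - 1*(-17538))) = (10*(1 + 2*10) + 8922)/(21*(-2 - 18) + (16585 - 1*(-17538))) = (10*(1 + 20) + 8922)/(21*(-20) + (16585 + 17538)) = (10*21 + 8922)/(-420 + 34123) = (210 + 8922)/33703 = 9132*(1/33703) = 9132/33703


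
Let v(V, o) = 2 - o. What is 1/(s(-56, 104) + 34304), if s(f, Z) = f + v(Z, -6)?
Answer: 1/34256 ≈ 2.9192e-5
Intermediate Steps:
s(f, Z) = 8 + f (s(f, Z) = f + (2 - 1*(-6)) = f + (2 + 6) = f + 8 = 8 + f)
1/(s(-56, 104) + 34304) = 1/((8 - 56) + 34304) = 1/(-48 + 34304) = 1/34256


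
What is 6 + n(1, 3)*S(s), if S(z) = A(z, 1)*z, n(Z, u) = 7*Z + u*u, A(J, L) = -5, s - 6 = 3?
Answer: -714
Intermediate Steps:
s = 9 (s = 6 + 3 = 9)
n(Z, u) = u² + 7*Z (n(Z, u) = 7*Z + u² = u² + 7*Z)
S(z) = -5*z
6 + n(1, 3)*S(s) = 6 + (3² + 7*1)*(-5*9) = 6 + (9 + 7)*(-45) = 6 + 16*(-45) = 6 - 720 = -714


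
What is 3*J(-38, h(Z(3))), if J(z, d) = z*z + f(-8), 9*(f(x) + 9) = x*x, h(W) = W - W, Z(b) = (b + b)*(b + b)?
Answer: 12979/3 ≈ 4326.3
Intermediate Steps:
Z(b) = 4*b**2 (Z(b) = (2*b)*(2*b) = 4*b**2)
h(W) = 0
f(x) = -9 + x**2/9 (f(x) = -9 + (x*x)/9 = -9 + x**2/9)
J(z, d) = -17/9 + z**2 (J(z, d) = z*z + (-9 + (1/9)*(-8)**2) = z**2 + (-9 + (1/9)*64) = z**2 + (-9 + 64/9) = z**2 - 17/9 = -17/9 + z**2)
3*J(-38, h(Z(3))) = 3*(-17/9 + (-38)**2) = 3*(-17/9 + 1444) = 3*(12979/9) = 12979/3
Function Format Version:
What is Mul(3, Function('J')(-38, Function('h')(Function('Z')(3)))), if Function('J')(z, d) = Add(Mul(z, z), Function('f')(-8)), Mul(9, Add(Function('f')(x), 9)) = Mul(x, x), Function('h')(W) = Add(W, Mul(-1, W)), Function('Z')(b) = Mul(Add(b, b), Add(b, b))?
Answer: Rational(12979, 3) ≈ 4326.3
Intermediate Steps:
Function('Z')(b) = Mul(4, Pow(b, 2)) (Function('Z')(b) = Mul(Mul(2, b), Mul(2, b)) = Mul(4, Pow(b, 2)))
Function('h')(W) = 0
Function('f')(x) = Add(-9, Mul(Rational(1, 9), Pow(x, 2))) (Function('f')(x) = Add(-9, Mul(Rational(1, 9), Mul(x, x))) = Add(-9, Mul(Rational(1, 9), Pow(x, 2))))
Function('J')(z, d) = Add(Rational(-17, 9), Pow(z, 2)) (Function('J')(z, d) = Add(Mul(z, z), Add(-9, Mul(Rational(1, 9), Pow(-8, 2)))) = Add(Pow(z, 2), Add(-9, Mul(Rational(1, 9), 64))) = Add(Pow(z, 2), Add(-9, Rational(64, 9))) = Add(Pow(z, 2), Rational(-17, 9)) = Add(Rational(-17, 9), Pow(z, 2)))
Mul(3, Function('J')(-38, Function('h')(Function('Z')(3)))) = Mul(3, Add(Rational(-17, 9), Pow(-38, 2))) = Mul(3, Add(Rational(-17, 9), 1444)) = Mul(3, Rational(12979, 9)) = Rational(12979, 3)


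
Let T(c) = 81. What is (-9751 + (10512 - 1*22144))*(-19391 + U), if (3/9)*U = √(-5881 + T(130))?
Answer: 414637753 - 641490*I*√58 ≈ 4.1464e+8 - 4.8854e+6*I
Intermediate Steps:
U = 30*I*√58 (U = 3*√(-5881 + 81) = 3*√(-5800) = 3*(10*I*√58) = 30*I*√58 ≈ 228.47*I)
(-9751 + (10512 - 1*22144))*(-19391 + U) = (-9751 + (10512 - 1*22144))*(-19391 + 30*I*√58) = (-9751 + (10512 - 22144))*(-19391 + 30*I*√58) = (-9751 - 11632)*(-19391 + 30*I*√58) = -21383*(-19391 + 30*I*√58) = 414637753 - 641490*I*√58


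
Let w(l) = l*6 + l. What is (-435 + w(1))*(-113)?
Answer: 48364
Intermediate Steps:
w(l) = 7*l (w(l) = 6*l + l = 7*l)
(-435 + w(1))*(-113) = (-435 + 7*1)*(-113) = (-435 + 7)*(-113) = -428*(-113) = 48364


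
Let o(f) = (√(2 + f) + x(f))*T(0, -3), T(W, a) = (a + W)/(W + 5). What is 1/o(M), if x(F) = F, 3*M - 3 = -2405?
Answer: 6005/2888396 + 5*I*√1797/2888396 ≈ 0.002079 + 7.3382e-5*I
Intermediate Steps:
M = -2402/3 (M = 1 + (⅓)*(-2405) = 1 - 2405/3 = -2402/3 ≈ -800.67)
T(W, a) = (W + a)/(5 + W)
o(f) = -3*f/5 - 3*√(2 + f)/5 (o(f) = (√(2 + f) + f)*((0 - 3)/(5 + 0)) = (f + √(2 + f))*(-3/5) = (f + √(2 + f))*((⅕)*(-3)) = (f + √(2 + f))*(-⅗) = -3*f/5 - 3*√(2 + f)/5)
1/o(M) = 1/(-⅗*(-2402/3) - 3*√(2 - 2402/3)/5) = 1/(2402/5 - 2*I*√1797/5)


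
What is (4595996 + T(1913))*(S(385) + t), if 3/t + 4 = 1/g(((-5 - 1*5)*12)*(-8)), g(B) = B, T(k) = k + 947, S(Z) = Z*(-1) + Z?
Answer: -13244705280/3839 ≈ -3.4500e+6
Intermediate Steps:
S(Z) = 0 (S(Z) = -Z + Z = 0)
T(k) = 947 + k
t = -2880/3839 (t = 3/(-4 + 1/(((-5 - 1*5)*12)*(-8))) = 3/(-4 + 1/(((-5 - 5)*12)*(-8))) = 3/(-4 + 1/(-10*12*(-8))) = 3/(-4 + 1/(-120*(-8))) = 3/(-4 + 1/960) = 3/(-3839/960) = 3*(-960/3839) = -2880/3839 ≈ -0.75020)
(4595996 + T(1913))*(S(385) + t) = (4595996 + (947 + 1913))*(0 - 2880/3839) = (4595996 + 2860)*(-2880/3839) = 4598856*(-2880/3839) = -13244705280/3839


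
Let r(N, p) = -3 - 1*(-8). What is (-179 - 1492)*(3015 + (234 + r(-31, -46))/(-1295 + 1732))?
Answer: -2202033774/437 ≈ -5.0390e+6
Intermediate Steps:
r(N, p) = 5 (r(N, p) = -3 + 8 = 5)
(-179 - 1492)*(3015 + (234 + r(-31, -46))/(-1295 + 1732)) = (-179 - 1492)*(3015 + (234 + 5)/(-1295 + 1732)) = -1671*(3015 + 239/437) = -1671*1317794/437 = -2202033774/437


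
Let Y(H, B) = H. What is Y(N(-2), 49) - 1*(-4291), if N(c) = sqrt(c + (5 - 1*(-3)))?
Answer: 4291 + sqrt(6) ≈ 4293.5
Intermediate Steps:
N(c) = sqrt(8 + c) (N(c) = sqrt(c + (5 + 3)) = sqrt(c + 8) = sqrt(8 + c))
Y(N(-2), 49) - 1*(-4291) = sqrt(8 - 2) - 1*(-4291) = sqrt(6) + 4291 = 4291 + sqrt(6)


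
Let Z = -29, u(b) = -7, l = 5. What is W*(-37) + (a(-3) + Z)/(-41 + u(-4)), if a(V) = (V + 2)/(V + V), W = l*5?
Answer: -266227/288 ≈ -924.40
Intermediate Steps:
W = 25 (W = 5*5 = 25)
a(V) = (2 + V)/(2*V) (a(V) = (2 + V)/((2*V)) = (2 + V)*(1/(2*V)) = (2 + V)/(2*V))
W*(-37) + (a(-3) + Z)/(-41 + u(-4)) = 25*(-37) + ((½)*(2 - 3)/(-3) - 29)/(-41 - 7) = -925 + ((½)*(-⅓)*(-1) - 29)/(-48) = -925 + (⅙ - 29)*(-1/48) = -925 - 173/6*(-1/48) = -925 + 173/288 = -266227/288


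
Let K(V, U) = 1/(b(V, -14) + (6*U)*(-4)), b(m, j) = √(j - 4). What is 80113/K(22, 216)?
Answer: -415305792 + 240339*I*√2 ≈ -4.1531e+8 + 3.3989e+5*I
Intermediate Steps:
b(m, j) = √(-4 + j)
K(V, U) = 1/(-24*U + 3*I*√2) (K(V, U) = 1/(√(-4 - 14) + (6*U)*(-4)) = 1/(√(-18) - 24*U) = 1/(3*I*√2 - 24*U) = 1/(-24*U + 3*I*√2))
80113/K(22, 216) = 80113/((-1/(24*216 - 3*I*√2))) = 80113/((-1/(5184 - 3*I*√2))) = 80113*(-5184 + 3*I*√2) = -415305792 + 240339*I*√2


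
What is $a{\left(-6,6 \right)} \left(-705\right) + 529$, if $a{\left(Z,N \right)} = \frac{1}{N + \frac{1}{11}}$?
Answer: $\frac{27688}{67} \approx 413.25$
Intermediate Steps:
$a{\left(Z,N \right)} = \frac{1}{\frac{1}{11} + N}$ ($a{\left(Z,N \right)} = \frac{1}{N + \frac{1}{11}} = \frac{1}{\frac{1}{11} + N}$)
$a{\left(-6,6 \right)} \left(-705\right) + 529 = \frac{11}{1 + 11 \cdot 6} \left(-705\right) + 529 = \frac{11}{1 + 66} \left(-705\right) + 529 = \frac{11}{67} \left(-705\right) + 529 = - \frac{7755}{67} + 529 = \frac{27688}{67}$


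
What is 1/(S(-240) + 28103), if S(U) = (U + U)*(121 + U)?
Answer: 1/85223 ≈ 1.1734e-5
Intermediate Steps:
S(U) = 2*U*(121 + U) (S(U) = (2*U)*(121 + U) = 2*U*(121 + U))
1/(S(-240) + 28103) = 1/(2*(-240)*(121 - 240) + 28103) = 1/(2*(-240)*(-119) + 28103) = 1/(57120 + 28103) = 1/85223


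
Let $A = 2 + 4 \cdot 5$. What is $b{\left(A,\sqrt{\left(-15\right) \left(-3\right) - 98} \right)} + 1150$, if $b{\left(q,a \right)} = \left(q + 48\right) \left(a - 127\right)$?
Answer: $-7740 + 70 i \sqrt{53} \approx -7740.0 + 509.61 i$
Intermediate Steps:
$A = 22$ ($A = 2 + 20 = 22$)
$b{\left(q,a \right)} = \left(-127 + a\right) \left(48 + q\right)$ ($b{\left(q,a \right)} = \left(48 + q\right) \left(-127 + a\right) = \left(-127 + a\right) \left(48 + q\right)$)
$b{\left(A,\sqrt{\left(-15\right) \left(-3\right) - 98} \right)} + 1150 = \left(-6096 - 2794 + 48 \sqrt{\left(-15\right) \left(-3\right) - 98} + \sqrt{\left(-15\right) \left(-3\right) - 98} \cdot 22\right) + 1150 = \left(-6096 - 2794 + 48 \sqrt{45 - 98} + \sqrt{45 - 98} \cdot 22\right) + 1150 = \left(-6096 - 2794 + 48 \sqrt{-53} + \sqrt{-53} \cdot 22\right) + 1150 = \left(-6096 - 2794 + 48 i \sqrt{53} + i \sqrt{53} \cdot 22\right) + 1150 = \left(-6096 - 2794 + 48 i \sqrt{53} + 22 i \sqrt{53}\right) + 1150 = \left(-8890 + 70 i \sqrt{53}\right) + 1150 = -7740 + 70 i \sqrt{53}$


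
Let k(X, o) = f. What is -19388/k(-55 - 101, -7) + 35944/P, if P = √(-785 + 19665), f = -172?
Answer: 4847/43 + 4493*√295/295 ≈ 374.31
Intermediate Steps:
k(X, o) = -172
P = 8*√295 (P = √18880 = 8*√295 ≈ 137.40)
-19388/k(-55 - 101, -7) + 35944/P = -19388/(-172) + 35944/((8*√295)) = -19388*(-1/172) + 35944*(√295/2360) = 4847/43 + 4493*√295/295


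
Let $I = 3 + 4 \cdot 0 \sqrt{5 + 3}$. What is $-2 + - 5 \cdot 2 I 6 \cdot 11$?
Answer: $-1982$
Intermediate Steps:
$I = 3$ ($I = 3 + 0 \sqrt{8} = 3 + 0 \cdot 2 \sqrt{2} = 3 + 0 = 3$)
$-2 + - 5 \cdot 2 I 6 \cdot 11 = -2 + - 5 \cdot 2 \cdot 3 \cdot 6 \cdot 11 = -2 + - 5 \cdot 6 \cdot 6 \cdot 11 = -2 + \left(-5\right) 36 \cdot 11 = -2 - 1980 = -1982$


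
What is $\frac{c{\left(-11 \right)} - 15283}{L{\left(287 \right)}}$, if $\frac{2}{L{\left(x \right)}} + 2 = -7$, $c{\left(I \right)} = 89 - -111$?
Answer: $\frac{135747}{2} \approx 67874.0$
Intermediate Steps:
$c{\left(I \right)} = 200$ ($c{\left(I \right)} = 89 + 111 = 200$)
$L{\left(x \right)} = - \frac{2}{9}$ ($L{\left(x \right)} = \frac{2}{-2 - 7} = \frac{2}{-9} = 2 \left(- \frac{1}{9}\right) = - \frac{2}{9}$)
$\frac{c{\left(-11 \right)} - 15283}{L{\left(287 \right)}} = \frac{200 - 15283}{- \frac{2}{9}} = \left(200 - 15283\right) \left(- \frac{9}{2}\right) = \left(-15083\right) \left(- \frac{9}{2}\right) = \frac{135747}{2}$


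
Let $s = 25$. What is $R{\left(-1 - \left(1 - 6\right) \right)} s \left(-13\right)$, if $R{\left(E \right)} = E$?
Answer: $-1300$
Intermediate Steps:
$R{\left(-1 - \left(1 - 6\right) \right)} s \left(-13\right) = \left(-1 - \left(1 - 6\right)\right) 25 \left(-13\right) = \left(-1 - -5\right) 25 \left(-13\right) = \left(-1 + 5\right) 25 \left(-13\right) = 4 \cdot 25 \left(-13\right) = 100 \left(-13\right) = -1300$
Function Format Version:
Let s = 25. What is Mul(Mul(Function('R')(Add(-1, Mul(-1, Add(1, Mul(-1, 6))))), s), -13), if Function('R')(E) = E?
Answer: -1300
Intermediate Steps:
Mul(Mul(Function('R')(Add(-1, Mul(-1, Add(1, Mul(-1, 6))))), s), -13) = Mul(Mul(Add(-1, Mul(-1, Add(1, Mul(-1, 6)))), 25), -13) = Mul(Mul(Add(-1, Mul(-1, Add(1, -6))), 25), -13) = Mul(Mul(Add(-1, Mul(-1, -5)), 25), -13) = Mul(Mul(Add(-1, 5), 25), -13) = Mul(Mul(4, 25), -13) = Mul(100, -13) = -1300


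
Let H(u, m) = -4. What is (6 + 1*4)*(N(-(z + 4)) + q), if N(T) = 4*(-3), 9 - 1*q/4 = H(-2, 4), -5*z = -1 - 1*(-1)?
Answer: 400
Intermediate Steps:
z = 0 (z = -(-1 - 1*(-1))/5 = -(-1 + 1)/5 = -⅕*0 = 0)
q = 52 (q = 36 - 4*(-4) = 36 + 16 = 52)
N(T) = -12
(6 + 1*4)*(N(-(z + 4)) + q) = (6 + 1*4)*(-12 + 52) = (6 + 4)*40 = 10*40 = 400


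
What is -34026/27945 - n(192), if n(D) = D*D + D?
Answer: -345187982/9315 ≈ -37057.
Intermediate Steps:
n(D) = D + D² (n(D) = D² + D = D + D²)
-34026/27945 - n(192) = -34026/27945 - 192*(1 + 192) = -34026*1/27945 - 192*193 = -11342/9315 - 1*37056 = -11342/9315 - 37056 = -345187982/9315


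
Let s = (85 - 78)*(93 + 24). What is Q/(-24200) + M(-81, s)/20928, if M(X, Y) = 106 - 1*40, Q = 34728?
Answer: -15108133/10551200 ≈ -1.4319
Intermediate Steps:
s = 819 (s = 7*117 = 819)
M(X, Y) = 66 (M(X, Y) = 106 - 40 = 66)
Q/(-24200) + M(-81, s)/20928 = 34728/(-24200) + 66/20928 = 34728*(-1/24200) + 66*(1/20928) = -4341/3025 + 11/3488 = -15108133/10551200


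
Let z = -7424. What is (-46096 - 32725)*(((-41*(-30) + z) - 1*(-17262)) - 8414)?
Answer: -209190934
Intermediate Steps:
(-46096 - 32725)*(((-41*(-30) + z) - 1*(-17262)) - 8414) = (-46096 - 32725)*(((-41*(-30) - 7424) - 1*(-17262)) - 8414) = -78821*(((1230 - 7424) + 17262) - 8414) = -78821*((-6194 + 17262) - 8414) = -78821*(11068 - 8414) = -78821*2654 = -209190934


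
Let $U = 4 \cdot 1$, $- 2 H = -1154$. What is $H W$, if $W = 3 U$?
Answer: $6924$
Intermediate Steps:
$H = 577$ ($H = \left(- \frac{1}{2}\right) \left(-1154\right) = 577$)
$U = 4$
$W = 12$ ($W = 3 \cdot 4 = 12$)
$H W = 577 \cdot 12 = 6924$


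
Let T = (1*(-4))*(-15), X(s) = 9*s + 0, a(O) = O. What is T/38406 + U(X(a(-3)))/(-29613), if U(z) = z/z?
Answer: 289729/189552813 ≈ 0.0015285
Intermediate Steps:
X(s) = 9*s
U(z) = 1
T = 60 (T = -4*(-15) = 60)
T/38406 + U(X(a(-3)))/(-29613) = 60/38406 + 1/(-29613) = 60*(1/38406) + 1*(-1/29613) = 10/6401 - 1/29613 = 289729/189552813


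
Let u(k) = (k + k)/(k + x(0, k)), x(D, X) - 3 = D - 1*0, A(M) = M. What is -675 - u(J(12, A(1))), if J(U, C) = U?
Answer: -3383/5 ≈ -676.60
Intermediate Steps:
x(D, X) = 3 + D (x(D, X) = 3 + (D - 1*0) = 3 + (D + 0) = 3 + D)
u(k) = 2*k/(3 + k) (u(k) = (k + k)/(k + (3 + 0)) = (2*k)/(k + 3) = (2*k)/(3 + k) = 2*k/(3 + k))
-675 - u(J(12, A(1))) = -675 - 2*12/(3 + 12) = -675 - 2*12/15 = -675 - 1*8/5 = -675 - 8/5 = -3383/5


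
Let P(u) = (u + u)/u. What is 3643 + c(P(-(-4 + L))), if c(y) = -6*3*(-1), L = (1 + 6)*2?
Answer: 3661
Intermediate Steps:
L = 14 (L = 7*2 = 14)
P(u) = 2 (P(u) = (2*u)/u = 2)
c(y) = 18 (c(y) = -18*(-1) = 18)
3643 + c(P(-(-4 + L))) = 3643 + 18 = 3661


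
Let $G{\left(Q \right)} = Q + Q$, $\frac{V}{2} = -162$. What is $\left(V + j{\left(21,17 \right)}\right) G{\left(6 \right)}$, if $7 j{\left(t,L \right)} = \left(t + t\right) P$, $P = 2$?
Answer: $-3744$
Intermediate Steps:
$j{\left(t,L \right)} = \frac{4 t}{7}$ ($j{\left(t,L \right)} = \frac{\left(t + t\right) 2}{7} = \frac{2 t 2}{7} = \frac{4 t}{7}$)
$V = -324$ ($V = 2 \left(-162\right) = -324$)
$G{\left(Q \right)} = 2 Q$
$\left(V + j{\left(21,17 \right)}\right) G{\left(6 \right)} = \left(-324 + \frac{4}{7} \cdot 21\right) 2 \cdot 6 = \left(-324 + 12\right) 12 = \left(-312\right) 12 = -3744$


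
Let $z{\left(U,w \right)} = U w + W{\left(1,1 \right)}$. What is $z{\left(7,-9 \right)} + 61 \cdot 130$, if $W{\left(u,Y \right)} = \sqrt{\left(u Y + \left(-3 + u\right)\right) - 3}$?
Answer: $7867 + 2 i \approx 7867.0 + 2.0 i$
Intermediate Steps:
$W{\left(u,Y \right)} = \sqrt{-6 + u + Y u}$ ($W{\left(u,Y \right)} = \sqrt{\left(Y u + \left(-3 + u\right)\right) - 3} = \sqrt{\left(-3 + u + Y u\right) - 3} = \sqrt{-6 + u + Y u}$)
$z{\left(U,w \right)} = 2 i + U w$ ($z{\left(U,w \right)} = U w + \sqrt{-6 + 1 + 1 \cdot 1} = U w + \sqrt{-6 + 1 + 1} = U w + \sqrt{-4} = U w + 2 i = 2 i + U w$)
$z{\left(7,-9 \right)} + 61 \cdot 130 = \left(2 i + 7 \left(-9\right)\right) + 61 \cdot 130 = \left(2 i - 63\right) + 7930 = \left(-63 + 2 i\right) + 7930 = 7867 + 2 i$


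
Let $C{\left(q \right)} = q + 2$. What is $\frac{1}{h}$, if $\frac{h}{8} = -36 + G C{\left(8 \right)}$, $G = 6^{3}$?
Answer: $\frac{1}{16992} \approx 5.8851 \cdot 10^{-5}$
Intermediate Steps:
$C{\left(q \right)} = 2 + q$
$G = 216$
$h = 16992$ ($h = 8 \left(-36 + 216 \left(2 + 8\right)\right) = 8 \left(-36 + 216 \cdot 10\right) = 8 \left(-36 + 2160\right) = 8 \cdot 2124 = 16992$)
$\frac{1}{h} = \frac{1}{16992}$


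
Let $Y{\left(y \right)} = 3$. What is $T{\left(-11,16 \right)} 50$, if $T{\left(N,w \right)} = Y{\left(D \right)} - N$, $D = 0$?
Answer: $700$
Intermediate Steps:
$T{\left(N,w \right)} = 3 - N$
$T{\left(-11,16 \right)} 50 = \left(3 - -11\right) 50 = \left(3 + 11\right) 50 = 14 \cdot 50 = 700$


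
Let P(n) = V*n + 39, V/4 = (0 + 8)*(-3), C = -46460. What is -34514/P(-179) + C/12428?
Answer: -307280143/53511861 ≈ -5.7423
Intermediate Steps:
V = -96 (V = 4*((0 + 8)*(-3)) = 4*(8*(-3)) = 4*(-24) = -96)
P(n) = 39 - 96*n (P(n) = -96*n + 39 = 39 - 96*n)
-34514/P(-179) + C/12428 = -34514/(39 - 96*(-179)) - 46460/12428 = -34514/(39 + 17184) - 46460*1/12428 = -34514/17223 - 11615/3107 = -307280143/53511861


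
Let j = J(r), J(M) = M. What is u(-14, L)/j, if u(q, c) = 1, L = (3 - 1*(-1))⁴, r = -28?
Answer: -1/28 ≈ -0.035714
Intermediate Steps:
L = 256 (L = (3 + 1)⁴ = 4⁴ = 256)
j = -28
u(-14, L)/j = 1/(-28) = 1*(-1/28) = -1/28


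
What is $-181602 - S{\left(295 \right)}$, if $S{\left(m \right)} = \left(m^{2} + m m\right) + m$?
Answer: $-355947$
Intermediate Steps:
$S{\left(m \right)} = m + 2 m^{2}$ ($S{\left(m \right)} = \left(m^{2} + m^{2}\right) + m = 2 m^{2} + m = m + 2 m^{2}$)
$-181602 - S{\left(295 \right)} = -181602 - 295 \left(1 + 2 \cdot 295\right) = -181602 - 295 \left(1 + 590\right) = -181602 - 295 \cdot 591 = -181602 - 174345 = -355947$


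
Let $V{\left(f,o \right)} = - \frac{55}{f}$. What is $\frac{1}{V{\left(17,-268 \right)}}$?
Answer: $- \frac{17}{55} \approx -0.30909$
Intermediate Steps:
$\frac{1}{V{\left(17,-268 \right)}} = \frac{1}{\left(-55\right) \frac{1}{17}} = \frac{1}{- \frac{55}{17}} = - \frac{17}{55}$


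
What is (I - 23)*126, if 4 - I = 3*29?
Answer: -13356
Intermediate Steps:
I = -83 (I = 4 - 3*29 = 4 - 1*87 = 4 - 87 = -83)
(I - 23)*126 = (-83 - 23)*126 = -106*126 = -13356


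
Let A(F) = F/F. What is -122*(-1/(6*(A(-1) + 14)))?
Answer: 61/45 ≈ 1.3556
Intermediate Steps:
A(F) = 1
-122*(-1/(6*(A(-1) + 14))) = -122*(-1/(6*(1 + 14))) = -122/((-6*15)) = -122/(-90) = -122*(-1/90) = 61/45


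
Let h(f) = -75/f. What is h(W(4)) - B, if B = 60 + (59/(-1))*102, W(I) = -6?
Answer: 11941/2 ≈ 5970.5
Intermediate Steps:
B = -5958 (B = 60 + (59*(-1))*102 = 60 - 59*102 = 60 - 6018 = -5958)
h(W(4)) - B = -75/(-6) - 1*(-5958) = -75*(-⅙) + 5958 = 25/2 + 5958 = 11941/2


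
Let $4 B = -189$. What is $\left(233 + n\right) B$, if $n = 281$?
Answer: $- \frac{48573}{2} \approx -24287.0$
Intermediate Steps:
$B = - \frac{189}{4}$ ($B = \frac{1}{4} \left(-189\right) = - \frac{189}{4} \approx -47.25$)
$\left(233 + n\right) B = \left(233 + 281\right) \left(- \frac{189}{4}\right) = 514 \left(- \frac{189}{4}\right) = - \frac{48573}{2}$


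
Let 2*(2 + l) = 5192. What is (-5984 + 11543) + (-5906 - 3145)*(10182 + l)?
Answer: -115630017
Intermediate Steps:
l = 2594 (l = -2 + (½)*5192 = -2 + 2596 = 2594)
(-5984 + 11543) + (-5906 - 3145)*(10182 + l) = (-5984 + 11543) + (-5906 - 3145)*(10182 + 2594) = 5559 - 9051*12776 = 5559 - 115635576 = -115630017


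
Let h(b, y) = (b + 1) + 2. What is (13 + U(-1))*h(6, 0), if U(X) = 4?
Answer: 153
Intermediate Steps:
h(b, y) = 3 + b (h(b, y) = (1 + b) + 2 = 3 + b)
(13 + U(-1))*h(6, 0) = (13 + 4)*(3 + 6) = 17*9 = 153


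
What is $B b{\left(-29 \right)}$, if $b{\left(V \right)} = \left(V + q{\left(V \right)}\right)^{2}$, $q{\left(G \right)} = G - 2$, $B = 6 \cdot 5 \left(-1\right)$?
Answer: $-108000$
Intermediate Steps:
$B = -30$ ($B = 30 \left(-1\right) = -30$)
$q{\left(G \right)} = -2 + G$ ($q{\left(G \right)} = G - 2 = -2 + G$)
$b{\left(V \right)} = \left(-2 + 2 V\right)^{2}$ ($b{\left(V \right)} = \left(V + \left(-2 + V\right)\right)^{2} = \left(-2 + 2 V\right)^{2}$)
$B b{\left(-29 \right)} = - 30 \cdot 4 \left(-1 - 29\right)^{2} = - 30 \cdot 4 \left(-30\right)^{2} = - 30 \cdot 4 \cdot 900 = \left(-30\right) 3600 = -108000$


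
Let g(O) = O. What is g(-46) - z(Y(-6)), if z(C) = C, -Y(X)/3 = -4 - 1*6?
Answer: -76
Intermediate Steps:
Y(X) = 30 (Y(X) = -3*(-4 - 1*6) = -3*(-4 - 6) = -3*(-10) = 30)
g(-46) - z(Y(-6)) = -46 - 1*30 = -46 - 30 = -76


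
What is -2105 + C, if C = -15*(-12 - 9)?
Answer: -1790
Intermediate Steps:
C = 315 (C = -15*(-21) = 315)
-2105 + C = -2105 + 315 = -1790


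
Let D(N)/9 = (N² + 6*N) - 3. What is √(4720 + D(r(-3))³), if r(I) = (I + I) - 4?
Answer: √36930757 ≈ 6077.1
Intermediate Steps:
r(I) = -4 + 2*I (r(I) = 2*I - 4 = -4 + 2*I)
D(N) = -27 + 9*N² + 54*N (D(N) = 9*((N² + 6*N) - 3) = 9*(-3 + N² + 6*N) = -27 + 9*N² + 54*N)
√(4720 + D(r(-3))³) = √(4720 + (-27 + 9*(-4 + 2*(-3))² + 54*(-4 + 2*(-3)))³) = √(4720 + (-27 + 9*(-4 - 6)² + 54*(-4 - 6))³) = √(4720 + (-27 + 9*(-10)² + 54*(-10))³) = √(4720 + (-27 + 9*100 - 540)³) = √(4720 + (-27 + 900 - 540)³) = √(4720 + 333³) = √(4720 + 36926037) = √36930757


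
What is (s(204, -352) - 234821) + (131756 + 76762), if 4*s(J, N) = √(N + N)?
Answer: -26303 + 2*I*√11 ≈ -26303.0 + 6.6332*I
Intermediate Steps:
s(J, N) = √2*√N/4 (s(J, N) = √(N + N)/4 = √(2*N)/4 = (√2*√N)/4 = √2*√N/4)
(s(204, -352) - 234821) + (131756 + 76762) = (√2*√(-352)/4 - 234821) + (131756 + 76762) = (√2*(4*I*√22)/4 - 234821) + 208518 = (2*I*√11 - 234821) + 208518 = (-234821 + 2*I*√11) + 208518 = -26303 + 2*I*√11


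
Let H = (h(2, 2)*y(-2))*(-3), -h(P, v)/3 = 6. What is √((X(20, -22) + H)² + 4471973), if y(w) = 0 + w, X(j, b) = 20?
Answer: √4479717 ≈ 2116.5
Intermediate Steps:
h(P, v) = -18 (h(P, v) = -3*6 = -18)
y(w) = w
H = -108 (H = -18*(-2)*(-3) = 36*(-3) = -108)
√((X(20, -22) + H)² + 4471973) = √((20 - 108)² + 4471973) = √((-88)² + 4471973) = √(7744 + 4471973) = √4479717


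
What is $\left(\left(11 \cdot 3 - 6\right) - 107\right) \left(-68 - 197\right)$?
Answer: $21200$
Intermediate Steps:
$\left(\left(11 \cdot 3 - 6\right) - 107\right) \left(-68 - 197\right) = \left(\left(33 - 6\right) - 107\right) \left(-265\right) = \left(27 - 107\right) \left(-265\right) = \left(-80\right) \left(-265\right) = 21200$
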